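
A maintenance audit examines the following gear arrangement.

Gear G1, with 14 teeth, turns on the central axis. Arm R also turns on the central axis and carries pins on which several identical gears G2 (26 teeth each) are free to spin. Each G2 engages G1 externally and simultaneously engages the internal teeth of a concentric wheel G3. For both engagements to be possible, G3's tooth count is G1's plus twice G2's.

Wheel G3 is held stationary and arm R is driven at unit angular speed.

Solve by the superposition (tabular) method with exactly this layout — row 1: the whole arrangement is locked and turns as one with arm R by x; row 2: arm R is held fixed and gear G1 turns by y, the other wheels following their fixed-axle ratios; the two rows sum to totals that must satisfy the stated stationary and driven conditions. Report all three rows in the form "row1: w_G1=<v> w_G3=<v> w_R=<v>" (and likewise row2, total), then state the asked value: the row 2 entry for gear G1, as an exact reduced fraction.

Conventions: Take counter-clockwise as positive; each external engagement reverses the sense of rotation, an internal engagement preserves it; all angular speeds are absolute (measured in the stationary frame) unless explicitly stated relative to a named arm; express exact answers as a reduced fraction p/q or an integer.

recognized (axles ride arm R): planetary set, 14/26/66 teeth
row 1: whole set turns with the arm by x
row 2 (arm held, sun turns y): ω_ring = −(14/66)·y, ω_arm = 0
boundary: total ω_ring = x − (14/66)·y = 0 and total ω_arm = x = 1  ⇒  y = 33/7, x = 1
row 2 ring = −(14/66)·33/7 = -1
totals (row 1 + row 2): sun 1 + 33/7 = 40/7, ring 1 + (-1) = 0, arm 1 + 0 = 1
asked cell (row2, sun) = 33/7

row1: w_G1=1 w_G3=1 w_R=1
row2: w_G1=33/7 w_G3=-1 w_R=0
total: w_G1=40/7 w_G3=0 w_R=1
asked value: 33/7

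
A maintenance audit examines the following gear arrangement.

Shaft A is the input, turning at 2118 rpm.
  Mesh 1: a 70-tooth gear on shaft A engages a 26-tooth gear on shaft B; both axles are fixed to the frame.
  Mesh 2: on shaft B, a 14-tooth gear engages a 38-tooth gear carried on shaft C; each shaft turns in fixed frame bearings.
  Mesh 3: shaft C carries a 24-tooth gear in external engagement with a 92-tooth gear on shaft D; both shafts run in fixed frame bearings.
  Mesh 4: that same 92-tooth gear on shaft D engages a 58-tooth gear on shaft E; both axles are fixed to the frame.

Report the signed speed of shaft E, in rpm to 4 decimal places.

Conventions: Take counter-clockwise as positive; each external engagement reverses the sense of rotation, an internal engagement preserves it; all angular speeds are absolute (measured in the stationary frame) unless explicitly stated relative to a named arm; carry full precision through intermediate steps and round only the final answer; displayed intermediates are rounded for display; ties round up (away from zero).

4-mesh fixed-axis compound train (all bearings frame-fixed)
mesh 1 [70T→26T]: ω = 2118.0000×70/26 = 5702.3077 rpm, sense flips to −
mesh 2 [14T→38T]: ω = 5702.3077×14/38 = 2100.8502 rpm, sense flips to +
mesh 3 [24T→92T]: ω = 2100.8502×24/92 = 548.0479 rpm, sense flips to −
mesh 4 [92T→58T]: ω = 548.0479×92/58 = 869.3173 rpm, sense flips to +
signed output speed = +869.3173 rpm

+869.3173 rpm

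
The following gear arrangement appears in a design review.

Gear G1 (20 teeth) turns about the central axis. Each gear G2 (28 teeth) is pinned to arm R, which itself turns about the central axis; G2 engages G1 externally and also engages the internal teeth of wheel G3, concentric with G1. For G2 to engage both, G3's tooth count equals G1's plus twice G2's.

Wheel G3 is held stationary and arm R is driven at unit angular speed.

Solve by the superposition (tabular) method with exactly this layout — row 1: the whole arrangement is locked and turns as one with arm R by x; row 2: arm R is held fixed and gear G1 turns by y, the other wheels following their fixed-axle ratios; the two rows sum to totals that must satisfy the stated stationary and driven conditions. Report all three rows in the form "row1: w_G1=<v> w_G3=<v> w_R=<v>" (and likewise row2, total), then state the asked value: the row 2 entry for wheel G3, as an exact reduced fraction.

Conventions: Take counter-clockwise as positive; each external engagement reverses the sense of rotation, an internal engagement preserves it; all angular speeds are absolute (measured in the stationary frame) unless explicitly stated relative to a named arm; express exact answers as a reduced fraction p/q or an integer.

row1: w_G1=1 w_G3=1 w_R=1
row2: w_G1=19/5 w_G3=-1 w_R=0
total: w_G1=24/5 w_G3=0 w_R=1
asked value: -1

topology: planetary set — G1 20T / G2 28T / G3 76T, arm = carrier (Willis)
superposition row 1 [locked train]: every member turns x
row 2 — arm fixed, fixed-axis ratios: sun y, ring −(20/76)·y, arm 0
boundary: total ω_ring = x − (20/76)·y = 0 and total ω_arm = x = 1  ⇒  y = 19/5, x = 1
row 2 ring = −(20/76)·19/5 = -1
totals (row 1 + row 2): sun 1 + 19/5 = 24/5, ring 1 + (-1) = 0, arm 1 + 0 = 1
asked cell (row2, ring) = -1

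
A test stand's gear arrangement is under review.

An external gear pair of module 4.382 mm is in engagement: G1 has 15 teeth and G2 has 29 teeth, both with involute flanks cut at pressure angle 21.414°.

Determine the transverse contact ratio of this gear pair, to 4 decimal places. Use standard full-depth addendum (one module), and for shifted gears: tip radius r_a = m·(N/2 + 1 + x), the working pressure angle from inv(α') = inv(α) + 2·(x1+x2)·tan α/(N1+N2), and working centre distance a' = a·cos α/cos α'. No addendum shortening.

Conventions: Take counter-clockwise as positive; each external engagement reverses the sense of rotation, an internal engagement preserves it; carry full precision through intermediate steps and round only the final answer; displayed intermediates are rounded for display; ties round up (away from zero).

single-mesh involute tooth geometry (15T engaging 29T at module 4.382)
base radii: r_b1 = 30.596218, r_b2 = 59.152689
tip radii: r_a1 = 37.247000, r_a2 = 67.921000
no profile shift: α' = α, a' = a
action lengths: √(r_a1²−r_b1²) = 21.241714, √(r_a2²−r_b2²) = 33.379959
base pitch p_b = π·m·cos α = 12.816114
CR = (21.241714 + 33.379959 − 96.404000·sin 21.41400°)/12.816114 = 1.515605
contact ratio ≈ 1.5156

1.5156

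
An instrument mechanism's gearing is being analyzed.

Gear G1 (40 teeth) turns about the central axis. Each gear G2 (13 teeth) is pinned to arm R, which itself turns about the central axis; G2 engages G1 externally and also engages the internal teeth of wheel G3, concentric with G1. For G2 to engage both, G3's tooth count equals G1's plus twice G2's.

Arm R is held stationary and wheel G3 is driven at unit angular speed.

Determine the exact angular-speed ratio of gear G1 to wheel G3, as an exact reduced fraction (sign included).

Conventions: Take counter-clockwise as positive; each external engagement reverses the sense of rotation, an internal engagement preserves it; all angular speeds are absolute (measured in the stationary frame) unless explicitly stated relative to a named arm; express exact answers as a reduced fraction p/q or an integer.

-33/20

class = planetary set [G3 = 40+2·13 = 66; Willis about the carrier]
ring teeth: 40 + 2·13 = 66
40(ω_sun−ω_arm) = −66(ω_ring−ω_arm),  ω_arm = 0, ω_ring = 1
ω_sun = 0 − (66/40)(1−0) = -33/20
ω_out/ω_in = -33/20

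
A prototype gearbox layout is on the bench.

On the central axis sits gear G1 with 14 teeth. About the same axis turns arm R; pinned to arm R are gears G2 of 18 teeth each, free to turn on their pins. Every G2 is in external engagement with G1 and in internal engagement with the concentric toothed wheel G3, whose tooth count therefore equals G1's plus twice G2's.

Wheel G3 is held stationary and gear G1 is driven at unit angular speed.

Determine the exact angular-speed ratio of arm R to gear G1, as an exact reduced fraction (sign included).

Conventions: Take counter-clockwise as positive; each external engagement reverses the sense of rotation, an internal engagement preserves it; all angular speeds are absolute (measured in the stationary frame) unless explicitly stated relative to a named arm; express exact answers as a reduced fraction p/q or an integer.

7/32

topology: planetary set — G1 14T / G2 18T / G3 50T, arm = carrier (Willis)
ring teeth: 14 + 2·18 = 50
14(ω_sun−ω_arm) = −50(ω_ring−ω_arm),  ω_ring = 0, ω_sun = 1
14(1−ω_arm) = −50(0−ω_arm)  ⇒  64·ω_arm = 14  ⇒  ω_arm = 7/32
ω_out/ω_in = 7/32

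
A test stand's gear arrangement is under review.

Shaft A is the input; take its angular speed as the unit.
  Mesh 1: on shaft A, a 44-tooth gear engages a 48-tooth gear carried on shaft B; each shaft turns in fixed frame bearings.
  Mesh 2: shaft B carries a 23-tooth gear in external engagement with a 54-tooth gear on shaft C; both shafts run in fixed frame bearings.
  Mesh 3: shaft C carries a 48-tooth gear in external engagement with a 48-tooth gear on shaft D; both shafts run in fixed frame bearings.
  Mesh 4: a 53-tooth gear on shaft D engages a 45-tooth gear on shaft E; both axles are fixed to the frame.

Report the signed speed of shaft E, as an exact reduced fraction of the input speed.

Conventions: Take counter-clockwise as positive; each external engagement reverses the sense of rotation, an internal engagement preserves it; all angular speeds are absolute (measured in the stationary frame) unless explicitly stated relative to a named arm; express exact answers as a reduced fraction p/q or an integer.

13409/29160

4-mesh fixed-axis compound train (all bearings frame-fixed)
mesh 1 [44T→48T]: |ω|/ω_in = 1×44/48 = 11/12, sense flips to −
mesh 2 [23T→54T]: |ω|/ω_in = (11/12)×23/54 = 253/648, sense flips to +
mesh 3 [48T→48T]: |ω|/ω_in = (253/648)×48/48 = 253/648, sense flips to −
mesh 4 [53T→45T]: |ω|/ω_in = (253/648)×53/45 = 13409/29160, sense flips to +
signed output speed (× input speed) = 13409/29160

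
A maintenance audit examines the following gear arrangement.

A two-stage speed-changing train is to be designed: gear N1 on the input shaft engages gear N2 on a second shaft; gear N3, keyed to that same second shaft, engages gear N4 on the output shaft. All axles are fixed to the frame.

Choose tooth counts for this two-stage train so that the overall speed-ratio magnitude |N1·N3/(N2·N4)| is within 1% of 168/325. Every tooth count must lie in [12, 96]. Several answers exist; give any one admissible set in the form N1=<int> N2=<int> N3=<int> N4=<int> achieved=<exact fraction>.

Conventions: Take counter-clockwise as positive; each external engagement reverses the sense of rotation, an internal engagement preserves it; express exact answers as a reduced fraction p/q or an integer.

N1=12 N2=13 N3=14 N4=25 achieved=168/325

topology: fixed-axis compound train — 2 stages, target 168/325
target = 168/325 in lowest terms: an exact hit needs N1·N3 = k·168 and N2·N4 = k·325 for one integer k, every count in [12, 96]; additionally prefer no 1:1 stage (N1 ≠ N2, N3 ≠ N4)
k = 1: N1·N3 = 168 = 12·14, N2·N4 = 325 = 13·25
achieved = 12·14/(13·25) = 168/325; |achieved − target| = 0 ≤ 42/8125 ✓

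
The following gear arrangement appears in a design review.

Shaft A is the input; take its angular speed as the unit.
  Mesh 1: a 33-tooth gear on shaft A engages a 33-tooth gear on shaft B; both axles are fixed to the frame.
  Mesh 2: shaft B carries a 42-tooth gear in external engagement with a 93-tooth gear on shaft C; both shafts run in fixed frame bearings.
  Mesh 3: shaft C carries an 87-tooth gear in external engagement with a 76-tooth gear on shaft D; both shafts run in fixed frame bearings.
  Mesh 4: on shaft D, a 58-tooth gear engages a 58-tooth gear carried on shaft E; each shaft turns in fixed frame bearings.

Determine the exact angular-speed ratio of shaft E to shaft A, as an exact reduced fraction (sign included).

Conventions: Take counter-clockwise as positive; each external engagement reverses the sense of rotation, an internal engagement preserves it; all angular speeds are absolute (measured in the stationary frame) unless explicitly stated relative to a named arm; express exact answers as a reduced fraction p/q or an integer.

class = fixed-axis compound train [4 meshes; 4 ratios multiply, 4 sense flips]
mesh 1 [33T→33T]: running ratio 1, sense −
mesh 2 [42T→93T]: running ratio 14/31, sense +
mesh 3 [87T→76T]: running ratio 609/1178, sense −
mesh 4 [58T→58T]: running ratio 609/1178, sense +
ω_out/ω_in = 609/1178

609/1178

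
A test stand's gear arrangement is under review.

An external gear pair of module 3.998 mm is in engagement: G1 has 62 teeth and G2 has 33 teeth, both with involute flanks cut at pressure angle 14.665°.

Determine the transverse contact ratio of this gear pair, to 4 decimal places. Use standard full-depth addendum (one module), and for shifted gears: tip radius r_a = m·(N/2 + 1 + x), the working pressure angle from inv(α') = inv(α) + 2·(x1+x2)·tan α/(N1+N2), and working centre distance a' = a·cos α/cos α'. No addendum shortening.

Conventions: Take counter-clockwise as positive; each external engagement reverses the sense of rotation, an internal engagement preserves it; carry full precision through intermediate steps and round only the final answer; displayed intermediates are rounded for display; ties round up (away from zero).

2.0760

recognized (one external pair, fixed centres): single-mesh tooth geometry, m = 3.998, N1 = 62, N2 = 33
base radii: r_b1 = 119.900420, r_b2 = 63.817966
tip radii: r_a1 = 127.936000, r_a2 = 69.965000
no profile shift: α' = α, a' = a
action lengths: √(r_a1²−r_b1²) = 44.626330, √(r_a2²−r_b2²) = 28.676968
base pitch p_b = π·m·cos α = 12.150912
CR = (44.626330 + 28.676968 − 189.905000·sin 14.66500°)/12.150912 = 2.076026
contact ratio ≈ 2.0760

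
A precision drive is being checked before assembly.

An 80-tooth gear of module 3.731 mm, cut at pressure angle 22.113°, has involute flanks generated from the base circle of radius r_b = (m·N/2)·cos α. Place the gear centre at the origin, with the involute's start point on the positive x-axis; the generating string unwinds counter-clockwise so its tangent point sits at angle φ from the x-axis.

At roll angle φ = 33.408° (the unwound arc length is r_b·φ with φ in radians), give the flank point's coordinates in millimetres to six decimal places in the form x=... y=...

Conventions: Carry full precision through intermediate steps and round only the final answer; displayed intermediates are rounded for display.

topology: single-mesh involute geometry — m = 3.731, N = 80
pitch radius r_p = m·N/2 = 3.731·80/2 = 149.240000
base radius r_b = r_p·cos α = 149.240000·cos 22.113° = 138.262390
roll angle φ = 33.408° = 0.58307960 rad
x = r_b·(cos φ + φ·sin φ) = 159.805474
y = r_b·(sin φ − φ·cos φ) = 8.829349

x=159.805474 y=8.829349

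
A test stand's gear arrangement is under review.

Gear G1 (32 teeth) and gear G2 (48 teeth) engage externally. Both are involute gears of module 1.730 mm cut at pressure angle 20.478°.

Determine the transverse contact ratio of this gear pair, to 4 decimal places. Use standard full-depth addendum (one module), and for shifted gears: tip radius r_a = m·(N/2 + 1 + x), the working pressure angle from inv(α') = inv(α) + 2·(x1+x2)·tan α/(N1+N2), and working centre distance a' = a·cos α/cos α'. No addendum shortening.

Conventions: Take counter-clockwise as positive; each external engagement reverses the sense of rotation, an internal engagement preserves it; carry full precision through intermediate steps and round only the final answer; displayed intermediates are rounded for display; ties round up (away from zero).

1.6848

class = single-mesh tooth geometry [involute pair 32T × 48T, m = 1.730]
base radii: r_b1 = 25.930806, r_b2 = 38.896210
tip radii: r_a1 = 29.410000, r_a2 = 43.250000
no profile shift: α' = α, a' = a
action lengths: √(r_a1²−r_b1²) = 13.875928, √(r_a2²−r_b2²) = 18.911567
base pitch p_b = π·m·cos α = 5.091502
CR = (13.875928 + 18.911567 − 69.200000·sin 20.47800°)/5.091502 = 1.684775
contact ratio ≈ 1.6848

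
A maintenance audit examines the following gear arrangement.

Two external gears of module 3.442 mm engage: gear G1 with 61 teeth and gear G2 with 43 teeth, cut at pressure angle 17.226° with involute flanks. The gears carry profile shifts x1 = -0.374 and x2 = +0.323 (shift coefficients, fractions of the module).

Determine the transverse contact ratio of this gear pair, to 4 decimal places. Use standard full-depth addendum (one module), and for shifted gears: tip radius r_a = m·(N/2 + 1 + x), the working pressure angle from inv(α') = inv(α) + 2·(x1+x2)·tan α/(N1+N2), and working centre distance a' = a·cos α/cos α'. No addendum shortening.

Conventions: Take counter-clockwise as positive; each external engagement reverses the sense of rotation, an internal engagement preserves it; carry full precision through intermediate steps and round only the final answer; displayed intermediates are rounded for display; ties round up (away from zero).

1.8980

recognized (one external pair, fixed centres): single-mesh tooth geometry, m = 3.442, N1 = 61, N2 = 43
base radii: r_b1 = 100.271980, r_b2 = 70.683527
tip radii: r_a1 = 107.135692, r_a2 = 78.556766
inv(α') = inv(17.226°) + 2·(-0.374+0.323)·tan α/(61+43) = 0.00909454  ⇒  α' = 17.04269°
a' = a·cos α / cos α' = 178.9840·cos 17.226°/cos 17.04269° = 178.807549
action lengths: √(r_a1²−r_b1²) = 37.730445, √(r_a2²−r_b2²) = 34.278338
base pitch p_b = π·m·cos α = 10.328319
CR = (37.730445 + 34.278338 − 178.807549·sin 17.04269°)/10.328319 = 1.897997
contact ratio ≈ 1.8980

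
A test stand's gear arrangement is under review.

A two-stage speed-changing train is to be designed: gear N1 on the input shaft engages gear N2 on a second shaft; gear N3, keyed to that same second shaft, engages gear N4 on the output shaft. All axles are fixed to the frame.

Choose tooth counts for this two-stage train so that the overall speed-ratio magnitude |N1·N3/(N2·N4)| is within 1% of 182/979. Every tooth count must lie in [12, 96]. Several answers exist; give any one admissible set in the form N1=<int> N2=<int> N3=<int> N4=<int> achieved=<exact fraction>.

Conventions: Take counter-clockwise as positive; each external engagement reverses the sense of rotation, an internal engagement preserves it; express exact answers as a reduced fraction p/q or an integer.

2-stage fixed-axis compound train for ratio 182/979
target = 182/979 in lowest terms: an exact hit needs N1·N3 = k·182 and N2·N4 = k·979 for one integer k, every count in [12, 96]; additionally prefer no 1:1 stage (N1 ≠ N2, N3 ≠ N4)
k = 1: no 1:1-free in-range split of k·182 and k·979 into factor pairs; take k = 2
k = 2: N1·N3 = 364 = 13·28, N2·N4 = 1958 = 22·89
achieved = 13·28/(22·89) = 182/979; |achieved − target| = 0 ≤ 91/48950 ✓

N1=13 N2=22 N3=28 N4=89 achieved=182/979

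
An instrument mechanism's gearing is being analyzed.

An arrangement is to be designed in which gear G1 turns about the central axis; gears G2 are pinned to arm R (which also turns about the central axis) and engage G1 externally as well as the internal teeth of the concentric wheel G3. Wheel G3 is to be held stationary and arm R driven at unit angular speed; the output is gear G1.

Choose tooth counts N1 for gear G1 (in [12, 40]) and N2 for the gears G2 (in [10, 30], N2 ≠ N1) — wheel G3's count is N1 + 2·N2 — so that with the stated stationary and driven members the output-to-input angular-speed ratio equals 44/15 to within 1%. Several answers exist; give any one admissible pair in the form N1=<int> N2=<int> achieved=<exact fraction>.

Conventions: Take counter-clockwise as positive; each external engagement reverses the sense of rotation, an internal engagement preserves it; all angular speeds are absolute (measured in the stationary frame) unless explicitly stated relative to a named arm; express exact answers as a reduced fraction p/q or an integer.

class = planetary set [ratio 44/15 wanted; Willis about the carrier]
Willis with ω_ring = 0: ω_sun/ω_arm = (N1+N3)/N1; set equal to 44/15  ⇒  N3/N1 = 44/15 − 1 = 29/15
N3 = N1 + 2·N2  ⇒  N2/N1 = (N3/N1 − 1)/2 = (29/15 − 1)/2 = 7/15
smallest multiple with N1 ≥ 12 and N2 ≥ 10: k = 2  ⇒  N1 = 2·15 = 30, N2 = 2·7 = 14 (N1 ≤ 40, N2 ≤ 30, N2 ≠ N1 ✓), N3 = 30 + 2·14 = 58
check: (N1+N3)/N1 with N1 = 30, N3 = 58 gives 44/15; |achieved − target| = 0 ≤ 11/375 ✓

N1=30 N2=14 achieved=44/15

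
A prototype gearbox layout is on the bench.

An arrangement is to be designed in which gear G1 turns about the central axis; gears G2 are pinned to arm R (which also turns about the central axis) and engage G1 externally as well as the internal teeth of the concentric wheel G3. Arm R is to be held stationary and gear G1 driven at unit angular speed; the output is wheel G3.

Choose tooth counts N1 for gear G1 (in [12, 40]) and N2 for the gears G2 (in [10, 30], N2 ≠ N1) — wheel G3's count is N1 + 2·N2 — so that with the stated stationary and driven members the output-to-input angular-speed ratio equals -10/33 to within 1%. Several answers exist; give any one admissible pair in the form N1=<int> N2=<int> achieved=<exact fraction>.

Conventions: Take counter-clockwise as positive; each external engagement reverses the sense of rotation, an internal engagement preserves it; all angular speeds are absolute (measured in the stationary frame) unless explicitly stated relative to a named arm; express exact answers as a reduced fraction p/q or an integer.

N1=20 N2=23 achieved=-10/33

design class (target -10/33): planetary set
Willis with ω_arm = 0: ω_ring/ω_sun = −N1/N3; set equal to -10/33  ⇒  N3/N1 = −1/(-10/33) = 33/10
N3 = N1 + 2·N2  ⇒  N2/N1 = (N3/N1 − 1)/2 = (33/10 − 1)/2 = 23/20
smallest multiple with N1 ≥ 12 and N2 ≥ 10: k = 1  ⇒  N1 = 1·20 = 20, N2 = 1·23 = 23 (N1 ≤ 40, N2 ≤ 30, N2 ≠ N1 ✓), N3 = 20 + 2·23 = 66
check: −N1/N3 with N1 = 20, N3 = 66 gives -10/33; |achieved − target| = 0 ≤ 1/330 ✓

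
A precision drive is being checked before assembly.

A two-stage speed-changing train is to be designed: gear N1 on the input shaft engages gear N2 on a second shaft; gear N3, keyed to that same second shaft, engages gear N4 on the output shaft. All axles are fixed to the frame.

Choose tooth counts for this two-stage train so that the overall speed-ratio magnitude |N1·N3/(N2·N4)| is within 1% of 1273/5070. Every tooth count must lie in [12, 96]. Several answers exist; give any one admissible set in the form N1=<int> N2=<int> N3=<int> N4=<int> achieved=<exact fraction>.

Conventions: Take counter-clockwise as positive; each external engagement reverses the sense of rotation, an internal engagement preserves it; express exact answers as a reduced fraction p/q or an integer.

N1=19 N2=65 N3=67 N4=78 achieved=1273/5070

2-stage fixed-axis compound train for ratio 1273/5070
target = 1273/5070 in lowest terms: an exact hit needs N1·N3 = k·1273 and N2·N4 = k·5070 for one integer k, every count in [12, 96]; additionally prefer no 1:1 stage (N1 ≠ N2, N3 ≠ N4)
k = 1: N1·N3 = 1273 = 19·67, N2·N4 = 5070 = 65·78
achieved = 19·67/(65·78) = 1273/5070; |achieved − target| = 0 ≤ 1273/507000 ✓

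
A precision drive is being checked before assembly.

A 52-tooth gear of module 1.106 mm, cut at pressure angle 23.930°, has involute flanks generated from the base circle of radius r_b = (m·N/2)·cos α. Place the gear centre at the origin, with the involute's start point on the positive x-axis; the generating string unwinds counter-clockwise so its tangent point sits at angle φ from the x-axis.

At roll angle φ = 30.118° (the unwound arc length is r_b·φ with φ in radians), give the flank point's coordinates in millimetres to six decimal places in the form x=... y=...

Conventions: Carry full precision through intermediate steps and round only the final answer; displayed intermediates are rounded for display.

topology: single-mesh involute geometry — m = 1.106, N = 52
pitch radius r_p = m·N/2 = 1.106·52/2 = 28.756000
base radius r_b = r_p·cos α = 28.756000·cos 23.930° = 26.284183
roll angle φ = 30.118° = 0.52565826 rad
x = r_b·(cos φ + φ·sin φ) = 29.668533
y = r_b·(sin φ − φ·cos φ) = 1.237758

x=29.668533 y=1.237758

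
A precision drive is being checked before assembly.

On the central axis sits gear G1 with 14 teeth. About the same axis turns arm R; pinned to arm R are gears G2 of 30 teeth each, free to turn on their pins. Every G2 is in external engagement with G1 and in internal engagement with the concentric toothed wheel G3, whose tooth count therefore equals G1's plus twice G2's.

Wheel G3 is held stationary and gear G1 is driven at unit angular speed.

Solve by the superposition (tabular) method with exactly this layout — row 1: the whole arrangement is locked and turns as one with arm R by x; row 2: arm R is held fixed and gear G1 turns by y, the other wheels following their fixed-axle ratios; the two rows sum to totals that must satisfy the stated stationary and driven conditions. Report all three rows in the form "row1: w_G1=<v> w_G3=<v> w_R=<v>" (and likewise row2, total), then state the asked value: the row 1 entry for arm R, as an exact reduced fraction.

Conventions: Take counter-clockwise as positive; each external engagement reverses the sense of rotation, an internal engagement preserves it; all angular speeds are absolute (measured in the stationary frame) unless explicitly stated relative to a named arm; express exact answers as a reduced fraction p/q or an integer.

topology: planetary set — G1 14T / G2 30T / G3 74T, arm = carrier (Willis)
superposition row 1 [locked train]: every member turns x
row 2 (arm held, sun turns y): ω_ring = −(14/74)·y, ω_arm = 0
boundary: total ω_ring = x − (14/74)·y = 0 and total ω_sun = x + y = 1  ⇒  y = 37/44, x = 7/44
row 2 ring = −(14/74)·37/44 = -7/44
totals (row 1 + row 2): sun 7/44 + 37/44 = 1, ring 7/44 + (-7/44) = 0, arm 7/44 + 0 = 7/44
asked cell (row1, arm) = 7/44

row1: w_G1=7/44 w_G3=7/44 w_R=7/44
row2: w_G1=37/44 w_G3=-7/44 w_R=0
total: w_G1=1 w_G3=0 w_R=7/44
asked value: 7/44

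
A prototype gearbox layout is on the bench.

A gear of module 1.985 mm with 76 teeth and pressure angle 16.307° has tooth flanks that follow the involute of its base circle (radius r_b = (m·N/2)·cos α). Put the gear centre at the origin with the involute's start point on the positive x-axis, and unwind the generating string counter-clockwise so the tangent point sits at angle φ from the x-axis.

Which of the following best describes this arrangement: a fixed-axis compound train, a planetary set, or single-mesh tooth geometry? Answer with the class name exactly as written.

single-mesh involute tooth geometry (76T wheel at module 1.985)
classification: single-mesh tooth geometry

single-mesh tooth geometry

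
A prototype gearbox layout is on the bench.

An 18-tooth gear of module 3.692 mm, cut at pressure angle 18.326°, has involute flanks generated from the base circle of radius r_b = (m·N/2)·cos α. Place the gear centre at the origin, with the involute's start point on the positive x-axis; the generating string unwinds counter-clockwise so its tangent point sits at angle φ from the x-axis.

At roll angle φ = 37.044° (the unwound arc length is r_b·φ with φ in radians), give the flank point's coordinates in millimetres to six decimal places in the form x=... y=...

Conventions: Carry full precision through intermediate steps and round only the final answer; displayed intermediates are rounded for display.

single-mesh involute tooth geometry (18T wheel at module 3.692)
pitch radius r_p = m·N/2 = 3.692·18/2 = 33.228000
base radius r_b = r_p·cos α = 33.228000·cos 18.326° = 31.542772
roll angle φ = 37.044° = 0.64653977 rad
x = r_b·(cos φ + φ·sin φ) = 37.462305
y = r_b·(sin φ − φ·cos φ) = 2.724586

x=37.462305 y=2.724586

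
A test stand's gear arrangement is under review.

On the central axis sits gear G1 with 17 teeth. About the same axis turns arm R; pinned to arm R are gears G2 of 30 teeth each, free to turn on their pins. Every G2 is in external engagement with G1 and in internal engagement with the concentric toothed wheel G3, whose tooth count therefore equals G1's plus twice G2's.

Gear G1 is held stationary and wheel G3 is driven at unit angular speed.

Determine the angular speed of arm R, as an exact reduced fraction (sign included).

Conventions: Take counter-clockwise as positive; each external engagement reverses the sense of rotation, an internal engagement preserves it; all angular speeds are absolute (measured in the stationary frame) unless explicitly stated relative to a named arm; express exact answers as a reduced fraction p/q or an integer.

recognized (axles ride arm R): planetary set, 17/30/77 teeth
ring teeth: 17 + 2·30 = 77
17(ω_sun−ω_arm) = −77(ω_ring−ω_arm),  ω_sun = 0, ω_ring = 1
17(0−ω_arm) = −77(1−ω_arm)  ⇒  94·ω_arm = 77  ⇒  ω_arm = 77/94
exact speed ratio = 77/94

77/94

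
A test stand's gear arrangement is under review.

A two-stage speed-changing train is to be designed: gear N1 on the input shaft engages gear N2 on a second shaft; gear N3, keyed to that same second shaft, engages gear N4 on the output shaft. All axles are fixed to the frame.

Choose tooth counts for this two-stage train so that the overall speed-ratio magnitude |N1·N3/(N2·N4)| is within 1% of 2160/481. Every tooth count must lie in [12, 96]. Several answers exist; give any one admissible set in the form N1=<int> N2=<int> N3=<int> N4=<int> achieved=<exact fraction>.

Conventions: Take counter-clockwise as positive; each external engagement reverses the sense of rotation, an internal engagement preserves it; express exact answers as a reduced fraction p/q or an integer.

N1=24 N2=13 N3=90 N4=37 achieved=2160/481

design class (target 2160/481): fixed-axis compound train
target = 2160/481 in lowest terms: an exact hit needs N1·N3 = k·2160 and N2·N4 = k·481 for one integer k, every count in [12, 96]; additionally prefer no 1:1 stage (N1 ≠ N2, N3 ≠ N4)
k = 1: N1·N3 = 2160 = 24·90, N2·N4 = 481 = 13·37
achieved = 24·90/(13·37) = 2160/481; |achieved − target| = 0 ≤ 108/2405 ✓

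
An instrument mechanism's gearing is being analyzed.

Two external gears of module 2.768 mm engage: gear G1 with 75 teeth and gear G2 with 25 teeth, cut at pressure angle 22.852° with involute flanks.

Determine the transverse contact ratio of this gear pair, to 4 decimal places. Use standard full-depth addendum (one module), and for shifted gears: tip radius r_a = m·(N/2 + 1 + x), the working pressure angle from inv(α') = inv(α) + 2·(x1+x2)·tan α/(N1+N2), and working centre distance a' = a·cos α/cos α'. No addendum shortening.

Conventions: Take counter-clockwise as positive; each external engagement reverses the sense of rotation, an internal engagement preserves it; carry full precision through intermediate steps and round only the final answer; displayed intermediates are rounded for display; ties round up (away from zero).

topology: single-mesh involute geometry — m = 2.768, 75T/25T pair
base radii: r_b1 = 95.652849, r_b2 = 31.884283
tip radii: r_a1 = 106.568000, r_a2 = 37.368000
no profile shift: α' = α, a' = a
action lengths: √(r_a1²−r_b1²) = 46.981603, √(r_a2²−r_b2²) = 19.487430
base pitch p_b = π·m·cos α = 8.013394
CR = (46.981603 + 19.487430 − 138.400000·sin 22.85200°)/8.013394 = 1.587480
contact ratio ≈ 1.5875

1.5875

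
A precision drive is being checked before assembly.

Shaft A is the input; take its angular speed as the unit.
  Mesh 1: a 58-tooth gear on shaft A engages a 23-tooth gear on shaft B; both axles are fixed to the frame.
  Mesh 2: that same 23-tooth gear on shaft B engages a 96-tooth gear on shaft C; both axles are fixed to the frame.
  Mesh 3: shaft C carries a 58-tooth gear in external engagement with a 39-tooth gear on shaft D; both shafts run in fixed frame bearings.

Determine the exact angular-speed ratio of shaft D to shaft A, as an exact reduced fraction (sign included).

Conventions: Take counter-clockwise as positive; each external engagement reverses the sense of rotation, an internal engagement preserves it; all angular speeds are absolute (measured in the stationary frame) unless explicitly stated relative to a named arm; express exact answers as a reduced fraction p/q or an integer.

-841/936

class = fixed-axis compound train [3 meshes; 3 ratios multiply, 3 sense flips]
mesh 1 [58T→23T]: running ratio 58/23, sense −
mesh 2 [23T→96T]: running ratio 29/48, sense +
mesh 3 [58T→39T]: running ratio 841/936, sense −
ω_out/ω_in = -841/936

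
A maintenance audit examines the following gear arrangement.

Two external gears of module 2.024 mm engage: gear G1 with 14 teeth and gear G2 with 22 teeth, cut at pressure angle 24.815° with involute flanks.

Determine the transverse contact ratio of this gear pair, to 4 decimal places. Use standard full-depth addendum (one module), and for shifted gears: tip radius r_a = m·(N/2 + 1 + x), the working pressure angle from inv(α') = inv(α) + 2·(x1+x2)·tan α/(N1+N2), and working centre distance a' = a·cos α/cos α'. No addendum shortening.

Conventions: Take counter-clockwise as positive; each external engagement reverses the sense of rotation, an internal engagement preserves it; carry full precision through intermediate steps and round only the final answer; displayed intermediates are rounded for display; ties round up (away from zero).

recognized (one external pair, fixed centres): single-mesh tooth geometry, m = 2.024, N1 = 14, N2 = 22
base radii: r_b1 = 12.859835, r_b2 = 20.208312
tip radii: r_a1 = 16.192000, r_a2 = 24.288000
no profile shift: α' = α, a' = a
action lengths: √(r_a1²−r_b1²) = 9.838979, √(r_a2²−r_b2²) = 13.473346
base pitch p_b = π·m·cos α = 5.771480
CR = (9.838979 + 13.473346 − 36.432000·sin 24.81500°)/5.771480 = 1.389971
contact ratio ≈ 1.3900

1.3900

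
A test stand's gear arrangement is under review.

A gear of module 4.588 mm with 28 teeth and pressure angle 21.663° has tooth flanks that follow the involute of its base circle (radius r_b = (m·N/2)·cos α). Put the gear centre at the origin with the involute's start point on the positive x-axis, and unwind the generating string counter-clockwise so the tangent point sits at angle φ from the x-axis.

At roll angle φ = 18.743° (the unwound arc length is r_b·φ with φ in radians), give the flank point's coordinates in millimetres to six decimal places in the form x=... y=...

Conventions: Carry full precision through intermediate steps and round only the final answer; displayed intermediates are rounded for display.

recognized (one wheel, involute flank): single-mesh tooth geometry, m = 4.588, N = 28
pitch radius r_p = m·N/2 = 4.588·28/2 = 64.232000
base radius r_b = r_p·cos α = 64.232000·cos 21.663° = 59.695368
roll angle φ = 18.743° = 0.32712706 rad
x = r_b·(cos φ + φ·sin φ) = 62.804487
y = r_b·(sin φ − φ·cos φ) = 0.689151

x=62.804487 y=0.689151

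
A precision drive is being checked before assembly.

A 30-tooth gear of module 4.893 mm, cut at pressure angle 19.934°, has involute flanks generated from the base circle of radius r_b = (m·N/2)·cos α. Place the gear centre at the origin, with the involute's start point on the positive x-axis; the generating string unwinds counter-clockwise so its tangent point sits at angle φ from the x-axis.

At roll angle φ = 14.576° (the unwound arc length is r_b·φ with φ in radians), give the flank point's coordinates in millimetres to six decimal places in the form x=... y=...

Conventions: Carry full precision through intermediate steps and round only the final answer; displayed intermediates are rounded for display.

x=71.194341 y=0.376224

single-mesh involute tooth geometry (30T wheel at module 4.893)
pitch radius r_p = m·N/2 = 4.893·30/2 = 73.395000
base radius r_b = r_p·cos α = 73.395000·cos 19.934° = 68.997610
roll angle φ = 14.576° = 0.25439919 rad
x = r_b·(cos φ + φ·sin φ) = 71.194341
y = r_b·(sin φ − φ·cos φ) = 0.376224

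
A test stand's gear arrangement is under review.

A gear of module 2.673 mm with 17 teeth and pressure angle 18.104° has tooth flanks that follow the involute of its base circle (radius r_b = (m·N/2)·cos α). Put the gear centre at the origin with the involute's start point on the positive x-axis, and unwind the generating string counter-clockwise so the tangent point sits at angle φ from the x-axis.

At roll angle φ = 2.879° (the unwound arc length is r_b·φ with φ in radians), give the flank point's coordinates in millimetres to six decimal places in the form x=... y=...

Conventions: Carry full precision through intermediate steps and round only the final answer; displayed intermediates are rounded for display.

topology: single-mesh involute geometry — m = 2.673, N = 17
pitch radius r_p = m·N/2 = 2.673·17/2 = 22.720500
base radius r_b = r_p·cos α = 22.720500·cos 18.104° = 21.595700
roll angle φ = 2.879° = 0.05024803 rad
x = r_b·(cos φ + φ·sin φ) = 21.622946
y = r_b·(sin φ − φ·cos φ) = 0.000913

x=21.622946 y=0.000913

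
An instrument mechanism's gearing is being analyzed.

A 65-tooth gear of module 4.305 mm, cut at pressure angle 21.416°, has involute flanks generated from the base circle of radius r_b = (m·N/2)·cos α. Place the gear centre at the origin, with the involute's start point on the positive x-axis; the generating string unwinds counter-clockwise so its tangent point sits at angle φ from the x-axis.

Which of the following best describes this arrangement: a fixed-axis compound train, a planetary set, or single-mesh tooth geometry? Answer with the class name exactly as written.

single-mesh tooth geometry

single-mesh involute tooth geometry (65T wheel at module 4.305)
classification: single-mesh tooth geometry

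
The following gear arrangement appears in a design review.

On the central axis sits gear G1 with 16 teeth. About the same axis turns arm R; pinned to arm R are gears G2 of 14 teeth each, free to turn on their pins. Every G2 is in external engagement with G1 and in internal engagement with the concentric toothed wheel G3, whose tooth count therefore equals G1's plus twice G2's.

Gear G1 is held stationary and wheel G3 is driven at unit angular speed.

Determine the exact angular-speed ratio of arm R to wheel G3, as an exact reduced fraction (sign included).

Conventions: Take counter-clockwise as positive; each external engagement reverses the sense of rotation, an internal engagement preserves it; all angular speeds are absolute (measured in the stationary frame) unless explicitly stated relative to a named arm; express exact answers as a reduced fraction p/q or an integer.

planetary set (16T centre, 14T on arm, 44T internal) — Willis relation
ring teeth: 16 + 2·14 = 44
16(ω_sun−ω_arm) = −44(ω_ring−ω_arm),  ω_sun = 0, ω_ring = 1
16(0−ω_arm) = −44(1−ω_arm)  ⇒  60·ω_arm = 44  ⇒  ω_arm = 11/15
ω_out/ω_in = 11/15

11/15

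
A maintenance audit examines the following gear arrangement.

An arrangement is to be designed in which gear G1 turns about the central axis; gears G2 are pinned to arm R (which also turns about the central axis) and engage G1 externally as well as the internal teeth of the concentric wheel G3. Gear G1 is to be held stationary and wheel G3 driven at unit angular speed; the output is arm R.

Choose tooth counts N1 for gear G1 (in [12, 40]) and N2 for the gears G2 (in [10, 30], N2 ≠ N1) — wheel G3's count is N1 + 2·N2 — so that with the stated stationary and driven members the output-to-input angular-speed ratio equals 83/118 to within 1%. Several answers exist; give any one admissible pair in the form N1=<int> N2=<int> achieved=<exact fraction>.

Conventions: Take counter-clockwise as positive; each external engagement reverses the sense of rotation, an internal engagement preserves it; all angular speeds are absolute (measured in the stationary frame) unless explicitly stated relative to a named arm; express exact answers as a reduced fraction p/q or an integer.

topology: planetary set — design target 83/118, arm = carrier (Willis)
Willis with ω_sun = 0: ω_arm/ω_ring = N3/(N1+N3); set equal to 83/118  ⇒  N3/N1 = (83/118)/(1 − 83/118) = 83/35
N3 = N1 + 2·N2  ⇒  N2/N1 = (N3/N1 − 1)/2 = (83/35 − 1)/2 = 24/35
smallest multiple with N1 ≥ 12 and N2 ≥ 10: k = 1  ⇒  N1 = 1·35 = 35, N2 = 1·24 = 24 (N1 ≤ 40, N2 ≤ 30, N2 ≠ N1 ✓), N3 = 35 + 2·24 = 83
check: N3/(N1+N3) with N1 = 35, N3 = 83 gives 83/118; |achieved − target| = 0 ≤ 83/11800 ✓

N1=35 N2=24 achieved=83/118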